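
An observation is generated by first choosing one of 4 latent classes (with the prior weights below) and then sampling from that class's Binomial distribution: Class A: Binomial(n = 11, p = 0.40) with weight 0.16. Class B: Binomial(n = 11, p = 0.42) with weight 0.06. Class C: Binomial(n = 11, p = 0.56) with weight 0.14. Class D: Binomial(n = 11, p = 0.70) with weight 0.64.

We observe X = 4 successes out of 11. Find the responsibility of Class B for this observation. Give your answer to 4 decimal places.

0.1766

Apply Bayes' rule: the posterior for each component is proportional to its prior times its likelihood at x.
Binomial probabilities:
  L_A = C(11,4)·0.40^4·0.60^7 = 330·0.0256·0.0279936 = 0.23649
  L_B = C(11,4)·0.42^4·0.58^7 = 330·0.031117·0.0220798 = 0.226729
  L_C = C(11,4)·0.56^4·0.44^7 = 330·0.098345·0.00319278 = 0.103618
  L_D = C(11,4)·0.70^4·0.30^7 = 330·0.2401·0.0002187 = 0.0173283
Prior × likelihood for each component:
  π_A·L_A = 0.16 × 0.23649 = 0.0378384
  π_B·L_B = 0.06 × 0.226729 = 0.0136037
  π_C·L_C = 0.14 × 0.103618 = 0.0145065
  π_D·L_D = 0.64 × 0.0173283 = 0.0110901
Marginal: 0.0378384 + 0.0136037 + 0.0145065 + 0.0110901 = 0.0770387
So the posterior for Class B is 0.0136037 / 0.0770387 ≈ 0.1766.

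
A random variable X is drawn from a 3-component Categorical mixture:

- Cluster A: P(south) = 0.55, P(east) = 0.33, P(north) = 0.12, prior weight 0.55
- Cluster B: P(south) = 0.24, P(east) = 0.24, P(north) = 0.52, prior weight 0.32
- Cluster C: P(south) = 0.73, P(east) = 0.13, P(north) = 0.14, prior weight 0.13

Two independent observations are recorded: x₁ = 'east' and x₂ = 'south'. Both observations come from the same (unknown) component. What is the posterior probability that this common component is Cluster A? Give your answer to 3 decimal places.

0.764

P(component k | x) = w_k·f_k(x) / marginal(x), where marginal(x) = Σ_j w_j·f_j(x).
Since both observations come from the same component, the likelihood for component k is f_k(x₁)·f_k(x₂).
  p_A = [0.33] × [0.55] = 0.1815
  p_B = [0.24] × [0.24] = 0.0576
  p_C = [0.13] × [0.73] = 0.0949
Unnormalised posteriors:
  w_A·p_A = 0.55 × 0.1815 = 0.099825
  w_B·p_B = 0.32 × 0.0576 = 0.018432
  w_C·p_C = 0.13 × 0.0949 = 0.012337
Sum: 0.099825 + 0.018432 + 0.012337 = 0.130594
P(Cluster A | data) ≈ 0.764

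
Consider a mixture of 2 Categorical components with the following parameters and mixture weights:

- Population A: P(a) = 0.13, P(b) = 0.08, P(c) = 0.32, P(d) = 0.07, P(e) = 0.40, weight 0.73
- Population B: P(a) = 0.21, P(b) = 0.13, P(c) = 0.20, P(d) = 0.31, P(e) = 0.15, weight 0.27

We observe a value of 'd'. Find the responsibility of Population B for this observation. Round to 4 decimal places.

Posterior ∝ prior × likelihood, so P(k | x) ∝ π_k f_k(x); normalise over all components.
Evaluate each component's likelihood at the observed value:
  f_A = 0.07
  f_B = 0.31
Weight by the priors:
  π_A·f_A = 0.73 × 0.07 = 0.0511
  π_B·f_B = 0.27 × 0.31 = 0.0837
Sum: 0.0511 + 0.0837 = 0.1348
P(Population B | the observation) ≈ 0.6209

0.6209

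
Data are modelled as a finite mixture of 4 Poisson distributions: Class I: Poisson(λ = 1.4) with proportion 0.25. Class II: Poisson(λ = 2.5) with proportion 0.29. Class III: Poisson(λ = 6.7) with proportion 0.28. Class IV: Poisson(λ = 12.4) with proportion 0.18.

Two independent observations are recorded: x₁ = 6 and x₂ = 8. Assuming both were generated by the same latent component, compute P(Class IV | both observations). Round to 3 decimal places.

0.038

P(component k | x) = P(Z=k)·f_k(x) / marginal(x), where marginal(x) = Σ_j P(Z=j)·f_j(x).
Since both observations come from the same component, the likelihood for component k is f_k(x₁)·f_k(x₂).
  p_I = [e^(−1.4)·1.4^6/6! = 0.00257883] × [9.02592e-05] = 2.32764e-07
  p_II = [e^(−2.5)·2.5^6/6! = 0.0278337] × [0.00310644] = 8.64639e-05
  p_III = [e^(−6.7)·6.7^6/6! = 0.154648] × [0.123967] = 0.0191711
  p_IV = [e^(−12.4)·12.4^6/6! = 0.0207944] × [0.0570954] = 0.00118726
Weight by the priors:
  P(Z=I)·p_I = 0.25 × 2.32764e-07 = 5.81909e-08
  P(Z=II)·p_II = 0.29 × 8.64639e-05 = 2.50745e-05
  P(Z=III)·p_III = 0.28 × 0.0191711 = 0.00536792
  P(Z=IV)·p_IV = 0.18 × 0.00118726 = 0.000213708
Marginal: 5.81909e-08 + 2.50745e-05 + 0.00536792 + 0.000213708 = 0.00560676
P(Class IV | x₁,x₂) = 0.000213708 / 0.00560676 ≈ 0.038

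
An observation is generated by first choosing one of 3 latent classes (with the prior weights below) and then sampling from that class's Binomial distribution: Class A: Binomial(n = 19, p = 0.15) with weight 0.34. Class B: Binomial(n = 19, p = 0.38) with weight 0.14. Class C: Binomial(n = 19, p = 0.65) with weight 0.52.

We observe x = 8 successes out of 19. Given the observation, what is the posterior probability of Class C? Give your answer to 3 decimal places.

0.326

By Bayes' theorem, P(k | x) = π_k f_k(x) / Σ_j π_j f_j(x).
Binomial probabilities:
  L_A = 0.00324158
  L_B = 0.171
  L_C = 0.0232527
Prior × likelihood for each component:
  π_A·L_A = 0.34 × 0.00324158 = 0.00110214
  π_B·L_B = 0.14 × 0.171 = 0.02394
  π_C·L_C = 0.52 × 0.0232527 = 0.0120914
Evidence: 0.00110214 + 0.02394 + 0.0120914 = 0.0371335
Responsibility of Class C: 0.0120914 / 0.0371335 ≈ 0.326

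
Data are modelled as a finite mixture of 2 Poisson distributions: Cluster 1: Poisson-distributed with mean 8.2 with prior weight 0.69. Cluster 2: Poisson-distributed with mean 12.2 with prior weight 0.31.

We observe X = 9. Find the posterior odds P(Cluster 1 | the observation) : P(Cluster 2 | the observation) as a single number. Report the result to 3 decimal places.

3.402

The posterior odds equal the prior odds times the likelihood ratio: (w_i/w_j)·(f_i(x)/f_j(x)).
Poisson probabilities:
  f_1 = e^(−8.2)·8.2^9/9! = 0.126866
  f_2 = e^(−12.2)·12.2^9/9! = 0.0830009
Odds = (0.69/0.31) × (0.126866/0.0830009) = 2.22581 × 1.5285 ≈ 3.402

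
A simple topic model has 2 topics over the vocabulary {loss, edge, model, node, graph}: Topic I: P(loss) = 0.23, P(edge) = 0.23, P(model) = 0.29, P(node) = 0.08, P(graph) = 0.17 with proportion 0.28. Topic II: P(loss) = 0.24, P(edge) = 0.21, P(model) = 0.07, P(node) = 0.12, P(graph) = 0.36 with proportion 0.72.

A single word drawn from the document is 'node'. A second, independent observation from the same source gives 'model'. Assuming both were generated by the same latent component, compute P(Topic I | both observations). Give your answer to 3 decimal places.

0.518

Apply Bayes' rule: the posterior for each component is proportional to its prior times its likelihood at x.
Since both observations come from the same component, the likelihood for component k is f_k(x₁)·f_k(x₂).
  f_I = [0.08] × [0.29] = 0.0232
  f_II = [0.12] × [0.07] = 0.0084
Prior × likelihood for each component:
  π_I·f_I = 0.28 × 0.0232 = 0.006496
  π_II·f_II = 0.72 × 0.0084 = 0.006048
Denominator: 0.006496 + 0.006048 = 0.012544
So the posterior for Topic I is 0.006496 / 0.012544 ≈ 0.518.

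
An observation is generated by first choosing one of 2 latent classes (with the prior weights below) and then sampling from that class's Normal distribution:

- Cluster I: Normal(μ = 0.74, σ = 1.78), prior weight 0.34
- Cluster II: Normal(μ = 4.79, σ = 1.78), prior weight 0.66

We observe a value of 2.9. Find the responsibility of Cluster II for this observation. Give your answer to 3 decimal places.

0.698

Posterior ∝ prior × likelihood, so P(k | x) ∝ π_k f_k(x); normalise over all components.
Evaluate each component's likelihood at the observed value:
  p_I = (1/(1.78·√(2π)))·exp(−(2.9−0.74)²/(2·1.78²)) = 0.224125·exp(-0.73627) = 0.107333
  p_II = (1/(1.78·√(2π)))·exp(−(2.9−4.79)²/(2·1.78²)) = 0.224125·exp(-0.56371) = 0.127548
Prior × likelihood for each component:
  π_I·p_I = 0.34 × 0.107333 = 0.0364931
  π_II·p_II = 0.66 × 0.127548 = 0.084182
Sum: 0.0364931 + 0.084182 = 0.120675
Responsibility of Cluster II: 0.084182 / 0.120675 ≈ 0.698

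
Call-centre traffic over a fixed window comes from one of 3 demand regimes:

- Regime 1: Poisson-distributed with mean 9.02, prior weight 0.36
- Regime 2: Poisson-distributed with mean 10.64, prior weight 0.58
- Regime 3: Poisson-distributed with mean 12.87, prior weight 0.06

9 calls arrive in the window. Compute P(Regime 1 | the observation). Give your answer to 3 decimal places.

Apply Bayes' rule: the posterior for each component is proportional to its prior times its likelihood at x.
Evaluate each component's likelihood at the observed value:
  f_1 = e^(−9.02)·9.02^9/9! = 0.131753
  f_2 = e^(−10.64)·10.64^9/9! = 0.115297
  f_3 = e^(−12.87)·12.87^9/9! = 0.0687185
Unnormalised posteriors:
  P(Z=1)·f_1 = 0.36 × 0.131753 = 0.047431
  P(Z=2)·f_2 = 0.58 × 0.115297 = 0.0668723
  P(Z=3)·f_3 = 0.06 × 0.0687185 = 0.00412311
Sum: 0.047431 + 0.0668723 + 0.00412311 = 0.118426
P(Regime 1 | 9 calls) ≈ 0.401

0.401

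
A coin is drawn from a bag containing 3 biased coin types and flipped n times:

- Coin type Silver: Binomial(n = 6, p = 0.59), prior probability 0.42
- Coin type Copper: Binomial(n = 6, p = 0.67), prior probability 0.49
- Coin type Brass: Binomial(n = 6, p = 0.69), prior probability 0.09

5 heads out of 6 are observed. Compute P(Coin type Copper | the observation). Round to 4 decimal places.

P(component k | x) = π_k·f_k(x) / marginal(x), where marginal(x) = Σ_j π_j·f_j(x).
Evaluate each component's likelihood at the observed value:
  L_Silver = 0.175871
  L_Copper = 0.267325
  L_Brass = 0.29091
Weight by the priors:
  π_Silver·L_Silver = 0.42 × 0.175871 = 0.073866
  π_Copper·L_Copper = 0.49 × 0.267325 = 0.130989
  π_Brass·L_Brass = 0.09 × 0.29091 = 0.0261819
Sum: 0.073866 + 0.130989 + 0.0261819 = 0.231037
P(Coin type Copper | the observation) = 0.130989 / 0.231037 ≈ 0.5670

0.5670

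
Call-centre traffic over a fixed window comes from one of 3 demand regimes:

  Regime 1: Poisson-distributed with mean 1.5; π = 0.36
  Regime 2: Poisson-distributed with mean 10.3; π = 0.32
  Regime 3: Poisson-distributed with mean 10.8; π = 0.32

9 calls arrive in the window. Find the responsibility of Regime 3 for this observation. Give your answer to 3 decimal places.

The responsibility of component k is π_k f_k(x) divided by Σ_j π_j f_j(x).
Poisson probabilities:
  f_1 = 2.36383e-05
  f_2 = 0.120931
  f_3 = 0.112375
Prior × likelihood for each component:
  π_1·f_1 = 0.36 × 2.36383e-05 = 8.50979e-06
  π_2·f_2 = 0.32 × 0.120931 = 0.038698
  π_3·f_3 = 0.32 × 0.112375 = 0.0359601
Marginal: 8.50979e-06 + 0.038698 + 0.0359601 = 0.0746666
P(Regime 3 | data) = 0.0359601 / 0.0746666 ≈ 0.482

0.482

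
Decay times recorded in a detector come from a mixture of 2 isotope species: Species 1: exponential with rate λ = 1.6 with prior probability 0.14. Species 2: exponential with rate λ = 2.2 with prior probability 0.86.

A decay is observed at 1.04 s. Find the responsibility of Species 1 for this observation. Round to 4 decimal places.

By Bayes' theorem, P(k | x) = π_k f_k(x) / Σ_j π_j f_j(x).
Exponential densities:
  p_1 = 0.303008
  p_2 = 0.223232
Prior × likelihood for each component:
  π_1·p_1 = 0.14 × 0.303008 = 0.0424211
  π_2·p_2 = 0.86 × 0.223232 = 0.19198
Evidence: 0.0424211 + 0.19198 = 0.234401
So the posterior for Species 1 is 0.0424211 / 0.234401 ≈ 0.1810.

0.1810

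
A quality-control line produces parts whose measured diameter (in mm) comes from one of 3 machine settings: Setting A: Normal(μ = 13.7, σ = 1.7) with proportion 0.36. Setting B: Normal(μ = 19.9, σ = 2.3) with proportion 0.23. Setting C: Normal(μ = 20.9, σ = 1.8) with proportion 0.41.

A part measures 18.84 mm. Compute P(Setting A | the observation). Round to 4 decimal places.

Apply Bayes' rule: the posterior for each component is proportional to its prior times its likelihood at x.
Normal densities:
  L_A = (1/(1.7·√(2π)))·exp(−(18.84−13.7)²/(2·1.7²)) = 0.234672·exp(-4.57087) = 0.00242862
  L_B = (1/(2.3·√(2π)))·exp(−(18.84−19.9)²/(2·2.3²)) = 0.173453·exp(-0.10620) = 0.155977
  L_C = (1/(1.8·√(2π)))·exp(−(18.84−20.9)²/(2·1.8²)) = 0.221635·exp(-0.65488) = 0.115141
Prior × likelihood for each component:
  π_A·L_A = 0.36 × 0.00242862 = 0.000874303
  π_B·L_B = 0.23 × 0.155977 = 0.0358747
  π_C·L_C = 0.41 × 0.115141 = 0.0472076
Evidence: 0.000874303 + 0.0358747 + 0.0472076 = 0.0839566
P(Setting A | data) ≈ 0.0104

0.0104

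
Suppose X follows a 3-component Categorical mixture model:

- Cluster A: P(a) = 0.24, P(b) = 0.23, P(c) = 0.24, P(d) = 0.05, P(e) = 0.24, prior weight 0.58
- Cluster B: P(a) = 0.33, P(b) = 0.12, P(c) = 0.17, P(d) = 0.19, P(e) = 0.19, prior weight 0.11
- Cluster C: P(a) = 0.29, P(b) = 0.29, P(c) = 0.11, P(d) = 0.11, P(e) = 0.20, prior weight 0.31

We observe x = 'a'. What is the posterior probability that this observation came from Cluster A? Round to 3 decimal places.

0.524

By Bayes' theorem, P(k | x) = π_k f_k(x) / Σ_j π_j f_j(x).
Component likelihoods at x = 'a':
  p_A = P(a | comp) = 0.24
  p_B = P(a | comp) = 0.33
  p_C = P(a | comp) = 0.29
Weight by the priors:
  π_A·p_A = 0.58 × 0.24 = 0.1392
  π_B·p_B = 0.11 × 0.33 = 0.0363
  π_C·p_C = 0.31 × 0.29 = 0.0899
Sum: 0.1392 + 0.0363 + 0.0899 = 0.2654
So the posterior for Cluster A is 0.1392 / 0.2654 ≈ 0.524.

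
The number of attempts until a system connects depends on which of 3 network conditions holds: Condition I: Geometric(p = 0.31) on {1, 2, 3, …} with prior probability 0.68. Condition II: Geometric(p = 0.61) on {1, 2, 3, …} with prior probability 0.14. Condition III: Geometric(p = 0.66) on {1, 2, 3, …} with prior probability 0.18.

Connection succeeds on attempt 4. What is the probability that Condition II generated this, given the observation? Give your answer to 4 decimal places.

The responsibility of component k is w_k f_k(x) divided by Σ_j w_j f_j(x).
Geometric probabilities:
  f_I = 0.31·(1−0.31)^3 = 0.31·0.328509 = 0.101838
  f_II = 0.61·(1−0.61)^3 = 0.61·0.059319 = 0.0361846
  f_III = 0.66·(1−0.66)^3 = 0.66·0.039304 = 0.0259406
Multiply by the mixture weights:
  w_I·f_I = 0.68 × 0.101838 = 0.0692497
  w_II·f_II = 0.14 × 0.0361846 = 0.00506584
  w_III·f_III = 0.18 × 0.0259406 = 0.00466932
Evidence: 0.0692497 + 0.00506584 + 0.00466932 = 0.0789849
P(Condition II | 4) = 0.00506584 / 0.0789849 ≈ 0.0641

0.0641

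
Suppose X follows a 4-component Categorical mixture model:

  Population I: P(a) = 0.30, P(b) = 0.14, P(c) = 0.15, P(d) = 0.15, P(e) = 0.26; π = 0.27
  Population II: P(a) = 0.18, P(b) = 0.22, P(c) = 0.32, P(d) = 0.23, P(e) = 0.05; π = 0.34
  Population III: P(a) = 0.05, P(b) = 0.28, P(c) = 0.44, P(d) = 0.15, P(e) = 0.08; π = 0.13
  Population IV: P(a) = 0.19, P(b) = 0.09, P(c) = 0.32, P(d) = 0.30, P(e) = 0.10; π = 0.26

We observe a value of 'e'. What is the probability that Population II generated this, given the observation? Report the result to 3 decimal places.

0.138

P(component k | x) = π_k·f_k(x) / marginal(x), where marginal(x) = Σ_j π_j·f_j(x).
Evaluate each component's likelihood at the observed value:
  f_I = P(e | comp) = 0.26
  f_II = P(e | comp) = 0.05
  f_III = P(e | comp) = 0.08
  f_IV = P(e | comp) = 0.10
Prior × likelihood for each component:
  π_I·f_I = 0.27 × 0.26 = 0.0702
  π_II·f_II = 0.34 × 0.05 = 0.017
  π_III·f_III = 0.13 × 0.08 = 0.0104
  π_IV·f_IV = 0.26 × 0.1 = 0.026
Evidence: 0.0702 + 0.017 + 0.0104 + 0.026 = 0.1236
Responsibility of Population II: 0.017 / 0.1236 ≈ 0.138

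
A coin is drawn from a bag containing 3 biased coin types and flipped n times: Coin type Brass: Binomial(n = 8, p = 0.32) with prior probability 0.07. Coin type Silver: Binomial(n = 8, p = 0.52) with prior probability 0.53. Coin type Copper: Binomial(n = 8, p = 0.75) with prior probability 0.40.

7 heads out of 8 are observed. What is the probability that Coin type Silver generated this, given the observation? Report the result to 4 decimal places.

Apply Bayes' rule: the posterior for each component is proportional to its prior times its likelihood at x.
Component likelihoods at x = 7 heads out of 8:
  f_Brass = C(8,7)·0.32^7·0.68^1 = 8·0.000343597·0.68 = 0.00186917
  f_Silver = C(8,7)·0.52^7·0.48^1 = 8·0.0102807·0.48 = 0.039478
  f_Copper = C(8,7)·0.75^7·0.25^1 = 8·0.133484·0.25 = 0.266968
Unnormalised posteriors:
  π_Brass·f_Brass = 0.07 × 0.00186917 = 0.000130842
  π_Silver·f_Silver = 0.53 × 0.039478 = 0.0209233
  π_Copper·f_Copper = 0.40 × 0.266968 = 0.106787
Denominator: 0.000130842 + 0.0209233 + 0.106787 = 0.127841
P(Coin type Silver | data) = 0.0209233 / 0.127841 ≈ 0.1637

0.1637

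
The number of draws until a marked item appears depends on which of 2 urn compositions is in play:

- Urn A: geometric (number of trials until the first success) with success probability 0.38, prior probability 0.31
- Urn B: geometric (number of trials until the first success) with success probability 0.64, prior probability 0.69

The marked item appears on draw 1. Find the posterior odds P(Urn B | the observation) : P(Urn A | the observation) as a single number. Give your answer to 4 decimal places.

Only the two components matter; the odds are (π_i f_i(x)) / (π_j f_j(x)).
Geometric probabilities:
  p_A = 0.38
  p_B = 0.64
Odds = (0.69/0.31) × (0.64/0.38) = 2.22581 × 1.68421 ≈ 3.7487

3.7487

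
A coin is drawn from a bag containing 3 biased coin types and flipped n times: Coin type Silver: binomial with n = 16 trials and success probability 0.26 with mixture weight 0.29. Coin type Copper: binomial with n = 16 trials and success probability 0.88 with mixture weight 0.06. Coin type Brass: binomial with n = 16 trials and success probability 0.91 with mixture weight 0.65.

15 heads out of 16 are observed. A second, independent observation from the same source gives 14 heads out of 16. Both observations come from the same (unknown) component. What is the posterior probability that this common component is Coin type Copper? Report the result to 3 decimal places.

P(component k | x) = π_k·f_k(x) / marginal(x), where marginal(x) = Σ_j π_j·f_j(x).
Since both observations come from the same component, the likelihood for component k is f_k(x₁)·f_k(x₂).
  f_Silver = [C(16,15)·0.26^15·0.74^1 = 16·1.67726e-09·0.74 = 1.98588e-08] × [4.23908e-07] = 8.41828e-15
  f_Copper = [C(16,15)·0.88^15·0.12^1 = 16·0.146974·0.12 = 0.28219] × [0.288603] = 0.0814409
  f_Brass = [C(16,15)·0.91^15·0.09^1 = 16·0.243008·0.09 = 0.349932] × [0.259565] = 0.09083
Weight by the priors:
  π_Silver·f_Silver = 0.29 × 8.41828e-15 = 2.4413e-15
  π_Copper·f_Copper = 0.06 × 0.0814409 = 0.00488645
  π_Brass·f_Brass = 0.65 × 0.09083 = 0.0590395
Evidence: 2.4413e-15 + 0.00488645 + 0.0590395 = 0.0639259
P(Coin type Copper | x₁, x₂) = 0.00488645 / 0.0639259 ≈ 0.076

0.076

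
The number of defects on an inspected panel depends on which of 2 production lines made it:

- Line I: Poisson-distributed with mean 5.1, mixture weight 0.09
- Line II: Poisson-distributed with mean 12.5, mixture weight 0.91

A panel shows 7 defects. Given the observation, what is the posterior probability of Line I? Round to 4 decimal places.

0.2334

Apply Bayes' rule: the posterior for each component is proportional to its prior times its likelihood at x.
Component likelihoods at x = 7 defects:
  f_I = 0.108557
  f_II = 0.0352581
Prior × likelihood for each component:
  π_I·f_I = 0.09 × 0.108557 = 0.00977015
  π_II·f_II = 0.91 × 0.0352581 = 0.0320848
Marginal: 0.00977015 + 0.0320848 = 0.041855
So the posterior for Line I is 0.00977015 / 0.041855 ≈ 0.2334.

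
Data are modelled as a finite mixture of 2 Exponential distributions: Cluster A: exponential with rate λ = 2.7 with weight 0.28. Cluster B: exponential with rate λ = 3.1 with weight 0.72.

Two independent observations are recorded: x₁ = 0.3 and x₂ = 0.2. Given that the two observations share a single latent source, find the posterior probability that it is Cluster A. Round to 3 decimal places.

Apply Bayes' rule: the posterior for each component is proportional to its prior times its likelihood at x.
Since both observations come from the same component, the likelihood for component k is f_k(x₁)·f_k(x₂).
  f_A = [2.7·e^(−2.7·0.3) = 2.7·e^(−0.8100) = 1.20112] × [1.57342] = 1.88986
  f_B = [3.1·e^(−3.1·0.3) = 3.1·e^(−0.9300) = 1.22312] × [1.66763] = 2.0397
Multiply by the mixture weights:
  π_A·f_A = 0.28 × 1.88986 = 0.529161
  π_B·f_B = 0.72 × 2.0397 = 1.46859
Sum: 0.529161 + 1.46859 = 1.99775
P(Cluster A | x₁,x₂) = 0.529161 / 1.99775 ≈ 0.265

0.265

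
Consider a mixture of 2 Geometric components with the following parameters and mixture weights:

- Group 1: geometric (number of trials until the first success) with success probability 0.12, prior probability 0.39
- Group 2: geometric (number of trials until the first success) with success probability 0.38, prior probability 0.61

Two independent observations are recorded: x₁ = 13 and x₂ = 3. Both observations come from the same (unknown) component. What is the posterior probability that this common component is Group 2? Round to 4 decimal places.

0.1043

P(component k | x) = π_k·f_k(x) / marginal(x), where marginal(x) = Σ_j π_j·f_j(x).
Since both observations come from the same component, the likelihood for component k is f_k(x₁)·f_k(x₂).
  L_1 = [0.12·(1−0.12)^12 = 0.12·0.215671 = 0.0258805] × [0.092928] = 0.00240503
  L_2 = [0.38·(1−0.38)^12 = 0.38·0.00322627 = 0.00122598] × [0.146072] = 0.000179082
Multiply by the mixture weights:
  π_1·L_1 = 0.39 × 0.00240503 = 0.00093796
  π_2·L_2 = 0.61 × 0.000179082 = 0.00010924
Evidence: 0.00093796 + 0.00010924 = 0.0010472
P(Group 2 | data) = 0.00010924 / 0.0010472 ≈ 0.1043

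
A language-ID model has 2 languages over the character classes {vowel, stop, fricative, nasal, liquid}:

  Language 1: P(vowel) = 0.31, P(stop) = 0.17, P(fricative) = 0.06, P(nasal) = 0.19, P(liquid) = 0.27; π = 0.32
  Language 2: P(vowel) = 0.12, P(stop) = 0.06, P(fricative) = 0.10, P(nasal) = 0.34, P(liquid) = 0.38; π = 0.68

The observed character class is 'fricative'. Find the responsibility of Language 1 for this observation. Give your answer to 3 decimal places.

The responsibility of component k is P(Z=k) f_k(x) divided by Σ_j P(Z=j) f_j(x).
Categorical probabilities:
  L_1 = 0.06
  L_2 = 0.1
Prior × likelihood for each component:
  P(Z=1)·L_1 = 0.32 × 0.06 = 0.0192
  P(Z=2)·L_2 = 0.68 × 0.1 = 0.068
Marginal: 0.0192 + 0.068 = 0.0872
P(Language 1 | 'fricative') = 0.0192 / 0.0872 ≈ 0.220

0.220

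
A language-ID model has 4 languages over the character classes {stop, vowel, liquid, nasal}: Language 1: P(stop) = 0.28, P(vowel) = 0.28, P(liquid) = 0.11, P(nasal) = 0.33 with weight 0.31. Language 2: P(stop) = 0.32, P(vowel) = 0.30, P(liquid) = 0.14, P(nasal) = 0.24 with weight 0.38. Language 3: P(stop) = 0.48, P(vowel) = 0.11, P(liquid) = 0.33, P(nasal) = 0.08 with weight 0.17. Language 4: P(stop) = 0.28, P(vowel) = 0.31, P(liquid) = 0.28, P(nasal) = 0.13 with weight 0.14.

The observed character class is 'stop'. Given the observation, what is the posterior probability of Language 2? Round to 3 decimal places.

0.369

Posterior ∝ prior × likelihood, so P(k | x) ∝ π_k f_k(x); normalise over all components.
Component likelihoods at x = 'stop':
  p_1 = 0.28
  p_2 = 0.32
  p_3 = 0.48
  p_4 = 0.28
Multiply by the mixture weights:
  π_1·p_1 = 0.31 × 0.28 = 0.0868
  π_2·p_2 = 0.38 × 0.32 = 0.1216
  π_3·p_3 = 0.17 × 0.48 = 0.0816
  π_4·p_4 = 0.14 × 0.28 = 0.0392
Normaliser: 0.0868 + 0.1216 + 0.0816 + 0.0392 = 0.3292
Responsibility of Language 2: 0.1216 / 0.3292 ≈ 0.369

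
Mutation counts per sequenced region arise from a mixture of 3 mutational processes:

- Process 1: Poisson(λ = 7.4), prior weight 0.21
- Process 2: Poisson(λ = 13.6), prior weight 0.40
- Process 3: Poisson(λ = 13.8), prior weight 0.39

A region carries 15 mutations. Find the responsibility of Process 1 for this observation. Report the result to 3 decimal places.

P(component k | x) = P(Z=k)·f_k(x) / marginal(x), where marginal(x) = Σ_j P(Z=j)·f_j(x).
Component likelihoods at x = 15 mutations:
  L_1 = 0.00510737
  L_2 = 0.0955386
  L_3 = 0.0973695
Weight by the priors:
  P(Z=1)·L_1 = 0.21 × 0.00510737 = 0.00107255
  P(Z=2)·L_2 = 0.40 × 0.0955386 = 0.0382155
  P(Z=3)·L_3 = 0.39 × 0.0973695 = 0.0379741
Evidence: 0.00107255 + 0.0382155 + 0.0379741 = 0.0772621
Responsibility of Process 1: 0.00107255 / 0.0772621 ≈ 0.014

0.014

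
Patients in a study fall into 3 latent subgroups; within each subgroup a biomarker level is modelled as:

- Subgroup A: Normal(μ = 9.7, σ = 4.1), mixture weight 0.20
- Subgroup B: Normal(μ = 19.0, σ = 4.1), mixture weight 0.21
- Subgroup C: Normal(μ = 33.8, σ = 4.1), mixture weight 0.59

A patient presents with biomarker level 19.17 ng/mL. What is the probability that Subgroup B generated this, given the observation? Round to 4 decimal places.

P(component k | x) = π_k·f_k(x) / marginal(x), where marginal(x) = Σ_j π_j·f_j(x).
Evaluate each component's likelihood at the observed value:
  p_A = 0.00675541
  p_B = 0.0972194
  p_C = 0.000167206
Prior × likelihood for each component:
  π_A·p_A = 0.20 × 0.00675541 = 0.00135108
  π_B·p_B = 0.21 × 0.0972194 = 0.0204161
  π_C·p_C = 0.59 × 0.000167206 = 9.86518e-05
Marginal: 0.00135108 + 0.0204161 + 9.86518e-05 = 0.0218658
So the posterior for Subgroup B is 0.0204161 / 0.0218658 ≈ 0.9337.

0.9337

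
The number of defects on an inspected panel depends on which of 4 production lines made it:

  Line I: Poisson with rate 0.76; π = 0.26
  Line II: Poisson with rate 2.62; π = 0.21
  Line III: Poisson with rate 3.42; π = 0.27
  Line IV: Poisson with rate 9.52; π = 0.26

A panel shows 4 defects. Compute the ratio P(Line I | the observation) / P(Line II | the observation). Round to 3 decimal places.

0.056

Posterior odds = (w_i f_i(x)) / (w_j f_j(x)); the normalising sum cancels.
Component likelihoods at x = 4 defects:
  p_I = e^(−0.76)·0.76^4/4! = 0.00650099
  p_II = e^(−2.62)·2.62^4/4! = 0.142936
  p_III = e^(−3.42)·3.42^4/4! = 0.186469
  p_IV = e^(−9.52)·9.52^4/4! = 0.0251104
0.00169026 / 0.0300166 ≈ 0.056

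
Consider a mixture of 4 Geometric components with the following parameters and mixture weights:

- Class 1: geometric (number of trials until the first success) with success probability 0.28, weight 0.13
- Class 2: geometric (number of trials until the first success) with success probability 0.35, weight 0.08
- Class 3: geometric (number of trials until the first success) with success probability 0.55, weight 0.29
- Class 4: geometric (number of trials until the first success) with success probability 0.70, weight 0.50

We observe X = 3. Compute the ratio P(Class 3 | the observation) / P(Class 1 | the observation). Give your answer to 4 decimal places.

1.7117

The posterior odds equal the prior odds times the likelihood ratio: (π_i/π_j)·(f_i(x)/f_j(x)).
Geometric probabilities:
  p_1 = 0.28·(1−0.28)^2 = 0.28·0.5184 = 0.145152
  p_2 = 0.35·(1−0.35)^2 = 0.35·0.4225 = 0.147875
  p_3 = 0.55·(1−0.55)^2 = 0.55·0.2025 = 0.111375
  p_4 = 0.70·(1−0.70)^2 = 0.70·0.09 = 0.063
Odds = (0.29/0.13) × (0.111375/0.145152) = 2.23077 × 0.767299 ≈ 1.7117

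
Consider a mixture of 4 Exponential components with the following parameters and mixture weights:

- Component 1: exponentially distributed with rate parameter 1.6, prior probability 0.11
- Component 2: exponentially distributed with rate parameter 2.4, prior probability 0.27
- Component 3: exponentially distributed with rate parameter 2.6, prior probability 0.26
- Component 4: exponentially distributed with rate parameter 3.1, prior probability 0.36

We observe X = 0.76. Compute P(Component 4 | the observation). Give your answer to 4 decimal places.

0.2970

Posterior ∝ prior × likelihood, so P(k | x) ∝ π_k f_k(x); normalise over all components.
Exponential densities:
  L_1 = 1.6·e^(−1.6·0.76) = 1.6·e^(−1.2160) = 0.474262
  L_2 = 2.4·e^(−2.4·0.76) = 2.4·e^(−1.8240) = 0.387309
  L_3 = 2.6·e^(−2.6·0.76) = 2.6·e^(−1.9760) = 0.360419
  L_4 = 3.1·e^(−3.1·0.76) = 3.1·e^(−2.3560) = 0.293876
Multiply by the mixture weights:
  π_1·L_1 = 0.11 × 0.474262 = 0.0521688
  π_2·L_2 = 0.27 × 0.387309 = 0.104574
  π_3·L_3 = 0.26 × 0.360419 = 0.0937089
  π_4·L_4 = 0.36 × 0.293876 = 0.105795
Marginal: 0.0521688 + 0.104574 + 0.0937089 + 0.105795 = 0.356247
Responsibility of Component 4: 0.105795 / 0.356247 ≈ 0.2970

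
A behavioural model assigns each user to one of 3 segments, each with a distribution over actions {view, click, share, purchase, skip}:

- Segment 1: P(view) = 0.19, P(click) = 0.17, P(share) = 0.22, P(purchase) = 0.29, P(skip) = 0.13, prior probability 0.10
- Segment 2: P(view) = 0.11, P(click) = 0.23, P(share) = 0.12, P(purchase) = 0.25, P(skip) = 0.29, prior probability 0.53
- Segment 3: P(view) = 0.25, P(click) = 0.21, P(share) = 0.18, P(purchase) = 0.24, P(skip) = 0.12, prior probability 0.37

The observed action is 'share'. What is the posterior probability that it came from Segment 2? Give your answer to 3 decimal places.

Apply Bayes' rule: the posterior for each component is proportional to its prior times its likelihood at x.
Component likelihoods at x = 'share':
  p_1 = P(share | comp) = 0.22
  p_2 = P(share | comp) = 0.12
  p_3 = P(share | comp) = 0.18
Prior × likelihood for each component:
  P(Z=1)·p_1 = 0.10 × 0.22 = 0.022
  P(Z=2)·p_2 = 0.53 × 0.12 = 0.0636
  P(Z=3)·p_3 = 0.37 × 0.18 = 0.0666
Denominator: 0.022 + 0.0636 + 0.0666 = 0.1522
So the posterior for Segment 2 is 0.0636 / 0.1522 ≈ 0.418.

0.418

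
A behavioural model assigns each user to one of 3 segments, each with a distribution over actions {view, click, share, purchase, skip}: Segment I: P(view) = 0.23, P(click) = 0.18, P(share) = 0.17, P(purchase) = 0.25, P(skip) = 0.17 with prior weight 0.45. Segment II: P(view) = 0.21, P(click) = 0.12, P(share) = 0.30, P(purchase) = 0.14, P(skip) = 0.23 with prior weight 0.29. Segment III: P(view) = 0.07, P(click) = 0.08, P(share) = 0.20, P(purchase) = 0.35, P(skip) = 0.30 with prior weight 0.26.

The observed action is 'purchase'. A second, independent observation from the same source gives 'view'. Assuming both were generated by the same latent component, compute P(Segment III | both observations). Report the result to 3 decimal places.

0.156

By Bayes' theorem, P(k | x) = P(Z=k) f_k(x) / Σ_j P(Z=j) f_j(x).
Since both observations come from the same component, the likelihood for component k is f_k(x₁)·f_k(x₂).
  L_I = [0.25] × [0.23] = 0.0575
  L_II = [0.14] × [0.21] = 0.0294
  L_III = [0.35] × [0.07] = 0.0245
Prior × likelihood for each component:
  P(Z=I)·L_I = 0.45 × 0.0575 = 0.025875
  P(Z=II)·L_II = 0.29 × 0.0294 = 0.008526
  P(Z=III)·L_III = 0.26 × 0.0245 = 0.00637
Marginal: 0.025875 + 0.008526 + 0.00637 = 0.040771
P(Segment III | data) ≈ 0.156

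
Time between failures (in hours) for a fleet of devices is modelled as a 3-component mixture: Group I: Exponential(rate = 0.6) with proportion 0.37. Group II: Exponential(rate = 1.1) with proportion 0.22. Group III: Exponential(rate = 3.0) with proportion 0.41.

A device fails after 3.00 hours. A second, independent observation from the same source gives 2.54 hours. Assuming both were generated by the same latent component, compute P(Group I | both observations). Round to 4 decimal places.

0.8887

Apply Bayes' rule: the posterior for each component is proportional to its prior times its likelihood at x.
Since both observations come from the same component, the likelihood for component k is f_k(x₁)·f_k(x₂).
  L_I = [0.0991793] × [0.130703] = 0.0129631
  L_II = [0.0405715] × [0.0672936] = 0.0027302
  L_III = [0.000370229] × [0.00147163] = 5.44839e-07
Weight by the priors:
  π_I·L_I = 0.37 × 0.0129631 = 0.00479633
  π_II·L_II = 0.22 × 0.0027302 = 0.000600644
  π_III·L_III = 0.41 × 5.44839e-07 = 2.23384e-07
Evidence: 0.00479633 + 0.000600644 + 2.23384e-07 = 0.0053972
P(Group I | x) ≈ 0.8887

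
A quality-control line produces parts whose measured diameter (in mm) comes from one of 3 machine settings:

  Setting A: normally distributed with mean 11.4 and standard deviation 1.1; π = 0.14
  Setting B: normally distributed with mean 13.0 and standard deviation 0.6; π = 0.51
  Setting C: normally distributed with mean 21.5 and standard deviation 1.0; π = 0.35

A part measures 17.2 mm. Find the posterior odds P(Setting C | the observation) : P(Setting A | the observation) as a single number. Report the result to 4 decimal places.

289.2893

The posterior odds equal the prior odds times the likelihood ratio: (P(Z=i)/P(Z=j))·(f_i(x)/f_j(x)).
Component likelihoods at x = 17.2 mm:
  L_A = 3.33016e-07
  L_B = 1.52245e-11
  L_C = 3.85352e-05
Posterior odds = (P(Z=C)·L_C) / (P(Z=A)·L_A) = (0.35·3.85352e-05) / (0.14·3.33016e-07) = 1.34873e-05 / 4.66222e-08 ≈ 289.2893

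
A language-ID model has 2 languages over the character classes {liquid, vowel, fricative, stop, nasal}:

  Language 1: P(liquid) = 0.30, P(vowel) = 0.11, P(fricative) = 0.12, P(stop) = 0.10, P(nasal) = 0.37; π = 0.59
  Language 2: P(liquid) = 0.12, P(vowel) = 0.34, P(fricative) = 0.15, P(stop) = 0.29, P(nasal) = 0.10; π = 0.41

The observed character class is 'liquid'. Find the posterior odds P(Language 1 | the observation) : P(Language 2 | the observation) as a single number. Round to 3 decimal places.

3.598

Only the two components matter; the odds are (P(Z=i) f_i(x)) / (P(Z=j) f_j(x)).
Categorical probabilities:
  f_1 = P(liquid | comp) = 0.30
  f_2 = P(liquid | comp) = 0.12
Posterior odds = (P(Z=1)·f_1) / (P(Z=2)·f_2) = (0.59·0.3) / (0.41·0.12) = 0.177 / 0.0492 ≈ 3.598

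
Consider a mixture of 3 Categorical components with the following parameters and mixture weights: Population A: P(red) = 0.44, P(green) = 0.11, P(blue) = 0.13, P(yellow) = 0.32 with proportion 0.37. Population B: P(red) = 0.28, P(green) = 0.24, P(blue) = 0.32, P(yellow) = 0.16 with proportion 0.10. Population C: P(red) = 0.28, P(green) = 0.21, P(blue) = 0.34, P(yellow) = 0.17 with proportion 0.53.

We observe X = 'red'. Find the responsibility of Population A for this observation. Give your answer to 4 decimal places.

Apply Bayes' rule: the posterior for each component is proportional to its prior times its likelihood at x.
Categorical probabilities:
  L_A = 0.44
  L_B = 0.28
  L_C = 0.28
Multiply by the mixture weights:
  π_A·L_A = 0.37 × 0.44 = 0.1628
  π_B·L_B = 0.10 × 0.28 = 0.028
  π_C·L_C = 0.53 × 0.28 = 0.1484
Denominator: 0.1628 + 0.028 + 0.1484 = 0.3392
P(Population A | 'red') = 0.1628 / 0.3392 ≈ 0.4800

0.4800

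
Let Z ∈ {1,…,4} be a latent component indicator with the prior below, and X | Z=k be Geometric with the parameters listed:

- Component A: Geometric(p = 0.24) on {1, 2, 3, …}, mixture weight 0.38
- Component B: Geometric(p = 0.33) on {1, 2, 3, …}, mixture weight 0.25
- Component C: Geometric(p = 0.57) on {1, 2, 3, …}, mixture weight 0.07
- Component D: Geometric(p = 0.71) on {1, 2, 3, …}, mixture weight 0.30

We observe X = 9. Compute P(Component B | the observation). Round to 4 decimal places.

P(component k | x) = π_k·f_k(x) / marginal(x), where marginal(x) = Σ_j π_j·f_j(x).
Component likelihoods at x = 9:
  f_A = 0.24·(1−0.24)^8 = 0.24·0.111303 = 0.0267128
  f_B = 0.33·(1−0.33)^8 = 0.33·0.0406068 = 0.0134002
  f_C = 0.57·(1−0.57)^8 = 0.57·0.00116882 = 0.000666227
  f_D = 0.71·(1−0.71)^8 = 0.71·5.00246e-05 = 3.55175e-05
Multiply by the mixture weights:
  π_A·f_A = 0.38 × 0.0267128 = 0.0101509
  π_B·f_B = 0.25 × 0.0134002 = 0.00335006
  π_C·f_C = 0.07 × 0.000666227 = 4.66359e-05
  π_D·f_D = 0.30 × 3.55175e-05 = 1.06552e-05
Normaliser: 0.0101509 + 0.00335006 + 4.66359e-05 + 1.06552e-05 = 0.0135582
P(Component B | data) = 0.00335006 / 0.0135582 ≈ 0.2471

0.2471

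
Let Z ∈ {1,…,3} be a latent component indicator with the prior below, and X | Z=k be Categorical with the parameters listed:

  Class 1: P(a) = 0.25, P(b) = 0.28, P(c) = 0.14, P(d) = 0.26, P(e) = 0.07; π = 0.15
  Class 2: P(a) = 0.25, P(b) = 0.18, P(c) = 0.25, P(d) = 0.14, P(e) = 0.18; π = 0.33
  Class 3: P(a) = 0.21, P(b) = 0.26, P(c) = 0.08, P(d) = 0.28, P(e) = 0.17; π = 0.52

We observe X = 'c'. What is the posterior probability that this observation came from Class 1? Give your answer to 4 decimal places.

0.1447

The responsibility of component k is π_k f_k(x) divided by Σ_j π_j f_j(x).
Categorical probabilities:
  p_1 = 0.14
  p_2 = 0.25
  p_3 = 0.08
Weight by the priors:
  π_1·p_1 = 0.15 × 0.14 = 0.021
  π_2·p_2 = 0.33 × 0.25 = 0.0825
  π_3·p_3 = 0.52 × 0.08 = 0.0416
Denominator: 0.021 + 0.0825 + 0.0416 = 0.1451
P(Class 1 | the observation) = 0.021 / 0.1451 ≈ 0.1447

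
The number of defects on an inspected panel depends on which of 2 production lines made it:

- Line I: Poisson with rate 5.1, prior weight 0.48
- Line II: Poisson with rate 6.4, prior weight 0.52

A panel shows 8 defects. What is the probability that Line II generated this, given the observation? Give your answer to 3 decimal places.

Posterior ∝ prior × likelihood, so P(k | x) ∝ w_k f_k(x); normalise over all components.
Poisson probabilities:
  p_I = e^(−5.1)·5.1^8/8! = 0.0692052
  p_II = e^(−6.4)·6.4^8/8! = 0.115994
Weight by the priors:
  w_I·p_I = 0.48 × 0.0692052 = 0.0332185
  w_II·p_II = 0.52 × 0.115994 = 0.0603167
Denominator: 0.0332185 + 0.0603167 = 0.0935353
P(Line II | the observation) = 0.0603167 / 0.0935353 ≈ 0.645

0.645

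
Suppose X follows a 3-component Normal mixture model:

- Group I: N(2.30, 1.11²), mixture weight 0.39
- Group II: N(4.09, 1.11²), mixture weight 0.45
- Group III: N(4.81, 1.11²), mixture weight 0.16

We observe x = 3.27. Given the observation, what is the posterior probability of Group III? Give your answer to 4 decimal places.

Apply Bayes' rule: the posterior for each component is proportional to its prior times its likelihood at x.
Normal densities:
  L_I = (1/(1.11·√(2π)))·exp(−(3.27−2.30)²/(2·1.11²)) = 0.359407·exp(-0.38183) = 0.245336
  L_II = (1/(1.11·√(2π)))·exp(−(3.27−4.09)²/(2·1.11²)) = 0.359407·exp(-0.27287) = 0.273579
  L_III = (1/(1.11·√(2π)))·exp(−(3.27−4.81)²/(2·1.11²)) = 0.359407·exp(-0.96242) = 0.137282
Unnormalised posteriors:
  π_I·L_I = 0.39 × 0.245336 = 0.0956811
  π_II·L_II = 0.45 × 0.273579 = 0.12311
  π_III·L_III = 0.16 × 0.137282 = 0.0219651
Evidence: 0.0956811 + 0.12311 + 0.0219651 = 0.240757
P(Group III | 3.27) ≈ 0.0912

0.0912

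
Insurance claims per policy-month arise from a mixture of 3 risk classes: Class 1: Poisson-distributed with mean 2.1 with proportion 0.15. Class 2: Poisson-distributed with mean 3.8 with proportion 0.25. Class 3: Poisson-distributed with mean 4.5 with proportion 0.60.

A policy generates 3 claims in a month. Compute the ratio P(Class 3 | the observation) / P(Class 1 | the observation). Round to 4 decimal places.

Since P(k|x) ∝ π_k f_k(x), the posterior odds are π_i f_i(x) / (π_j f_j(x)).
Evaluate each component's likelihood at the observed value:
  p_1 = e^(−2.1)·2.1^3/3! = 0.189011
  p_2 = e^(−3.8)·3.8^3/3! = 0.204588
  p_3 = e^(−4.5)·4.5^3/3! = 0.168718
Posterior odds = (π_3·p_3) / (π_1·p_1) = (0.60·0.168718) / (0.15·0.189011) = 0.101231 / 0.0283517 ≈ 3.5705

3.5705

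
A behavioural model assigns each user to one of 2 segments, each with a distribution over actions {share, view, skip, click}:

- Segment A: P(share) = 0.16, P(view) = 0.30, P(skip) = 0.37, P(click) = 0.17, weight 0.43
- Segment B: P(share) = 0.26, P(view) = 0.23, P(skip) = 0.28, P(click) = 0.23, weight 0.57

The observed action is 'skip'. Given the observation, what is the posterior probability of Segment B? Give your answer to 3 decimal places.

0.501

Posterior ∝ prior × likelihood, so P(k | x) ∝ π_k f_k(x); normalise over all components.
Component likelihoods at x = 'skip':
  p_A = P(skip | comp) = 0.37
  p_B = P(skip | comp) = 0.28
Multiply by the mixture weights:
  π_A·p_A = 0.43 × 0.37 = 0.1591
  π_B·p_B = 0.57 × 0.28 = 0.1596
Marginal: 0.1591 + 0.1596 = 0.3187
So the posterior for Segment B is 0.1596 / 0.3187 ≈ 0.501.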